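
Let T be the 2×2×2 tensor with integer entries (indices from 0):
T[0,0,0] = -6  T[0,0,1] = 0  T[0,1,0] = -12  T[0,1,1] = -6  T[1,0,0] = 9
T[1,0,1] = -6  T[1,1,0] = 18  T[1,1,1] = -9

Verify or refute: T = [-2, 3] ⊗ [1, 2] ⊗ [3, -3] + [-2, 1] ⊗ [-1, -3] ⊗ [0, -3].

Reconstruct entrywise from the claimed factors. For example, T[1,0,1] = -6 and Σₗ aₗ[1]bₗ[0]cₗ[1] = (3)·(1)·(-3) + (1)·(-1)·(-3) = -6; checking all 8 entries, every one matches. The claim holds.

Yes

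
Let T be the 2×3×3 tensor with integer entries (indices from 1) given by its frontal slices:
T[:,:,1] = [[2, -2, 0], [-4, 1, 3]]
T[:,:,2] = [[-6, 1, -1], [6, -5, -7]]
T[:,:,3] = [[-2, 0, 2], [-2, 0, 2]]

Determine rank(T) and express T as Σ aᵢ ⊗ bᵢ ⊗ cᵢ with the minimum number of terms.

rank(T) = 3

Lower bound: the mode-3 unfolding of T (rows indexed by k, columns by (i,j) = (1,1), (1,2), (1,3), (2,1), (2,2), (2,3)) is [[2, -2, 0, -4, 1, 3], [-6, 1, -1, 6, -5, -7], [-2, 0, 2, -2, 0, 2]].
There the 3×3 minor on rows k ∈ {1, 2, 3}, columns (i,j) ∈ {(1,1), (1,2), (1,3)} is det [[2, -2, 0], [-6, 1, -1], [-2, 0, 2]] = -24 ≠ 0, so this unfolding has rank ≥ 3; CP rank is at least every unfolding rank, so rank(T) ≥ 3. (Unfolding ranks only ever bound the CP rank from below — rank(T) can be strictly larger than all of them — so the matching upper bound has to come from an explicit 3-term decomposition.)
Upper bound: T is a sum of 3 rank-1 terms, T = [1, 1] ⊗ [0, 1, 1] ⊗ [-2, -1, -2] + [1, 1] ⊗ [1, -1, -2] ⊗ [-2, 2, -2] + [2, -1] ⊗ [2, -1, -1] ⊗ [1, -2, 0] (one valid choice — decompositions are not unique — normalised so each a, b is primitive with positive first nonzero entry; check it by expanding all entries), so rank(T) ≤ 3.
These bounds meet, so rank(T) = 3.
Check entry T[1,3,3] = 2: (1)·(1)·(-2) + (1)·(-2)·(-2) + (2)·(-1)·(0) = 2.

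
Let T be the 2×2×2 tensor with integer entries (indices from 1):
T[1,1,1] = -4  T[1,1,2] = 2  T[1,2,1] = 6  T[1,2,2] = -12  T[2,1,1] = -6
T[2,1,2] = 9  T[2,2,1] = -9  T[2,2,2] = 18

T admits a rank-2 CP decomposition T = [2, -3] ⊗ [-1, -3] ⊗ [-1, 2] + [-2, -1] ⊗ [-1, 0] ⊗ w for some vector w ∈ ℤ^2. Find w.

Subtract the known terms from T to get the rank-1 residual R = [-2, -1] ⊗ [-1, 0] ⊗ w, so R[i,j,k] = a[i]·b[j]·w[k]. Pick indices with nonzero a[1]·b[1] = (-2)·(-1) = 2. Only the fibre through (1,1,·) is needed: R[1,1,:] = T[1,1,:] − Σₗ aₗ[1]bₗ[1]cₗ = [-4, 2] − (2)·(-1)·[-1, 2] = [-6, 6]. Then w[k] = R[1,1,k] / 2 for each k, giving w = [-6, 6] / 2 = [-3, 3].

w = [-3, 3]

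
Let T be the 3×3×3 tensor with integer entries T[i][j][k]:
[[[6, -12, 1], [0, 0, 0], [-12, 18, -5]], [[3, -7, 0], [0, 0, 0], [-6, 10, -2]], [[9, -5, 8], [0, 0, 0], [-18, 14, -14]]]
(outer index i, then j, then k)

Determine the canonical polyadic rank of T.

2

Lower bound: the mode-1 unfolding of T (rows indexed by i, columns by (j,k) = (0,0), (0,1), (0,2), (1,0), (1,1), (1,2), (2,0), (2,1), (2,2)) is [[6, -12, 1, 0, 0, 0, -12, 18, -5], [3, -7, 0, 0, 0, 0, -6, 10, -2], [9, -5, 8, 0, 0, 0, -18, 14, -14]].
There the 2×2 minor on rows i ∈ {0, 1}, columns (j,k) ∈ {(0,0), (0,1)} is det [[6, -12], [3, -7]] = -6 ≠ 0, so this unfolding has rank ≥ 2; CP rank is at least every unfolding rank, so rank(T) ≥ 2. (Flattening ranks never certify an upper bound on CP rank; for that we must actually write T with 2 rank-1 terms.)
Upper bound — finding two terms. Write S_k = T[:,:,k] for the frontal slices: S₀ = [[6, 0, -12], [3, 0, -6], [9, 0, -18]], S₁ = [[-12, 0, 18], [-7, 0, 10], [-5, 0, 14]], S₂ = [[1, 0, -5], [0, 0, -2], [8, 0, -14]].
If T = a₁ (x) b₁ (x) c₁ + a₂ (x) b₂ (x) c₂ then each S_k = c₁[k]·a₁b₁ᵀ + c₂[k]·a₂b₂ᵀ. S₀ and S₁ are linearly independent, so a₁b₁ᵀ and a₂b₂ᵀ must span the same plane of matrices: they are the rank-1 matrices of the form x·S₀ + y·S₁.
The 2×2 minor of x·S₀ + y·S₁ on rows {0,1}, columns {0,2} is −6·xy + 6·y² = (-6)·(x − y)(y), vanishing at (x:y) = (1:1) and (1:0).
M₁ = S₀ + S₁ = [[-6, 0, 6], [-4, 0, 4], [4, 0, -4]] = (-2)·[3, 2, -2][1, 0, -1]ᵀ and M₂ = S₀ = [[6, 0, -12], [3, 0, -6], [9, 0, -18]] = 3·[2, 1, 3][1, 0, -2]ᵀ, so take a₁ = [3, 2, -2], b₁ = [1, 0, -1], a₂ = [2, 1, 3], b₂ = [1, 0, -2].
Each slice is an integer combination of E₁ = a₁b₁ᵀ and E₂ = a₂b₂ᵀ: S₀ = 3·E₂, S₁ = −2·E₁ − 3·E₂, S₂ = −E₁ + 2·E₂; reading off coefficients, c₁ = [0, -2, -1] and c₂ = [3, -3, 2].
Hence T = [3, 2, -2] (x) [1, 0, -1] (x) [0, -2, -1] + [2, 1, 3] (x) [1, 0, -2] (x) [3, -3, 2], so rank(T) ≤ 2.
These bounds meet, so rank(T) = 2.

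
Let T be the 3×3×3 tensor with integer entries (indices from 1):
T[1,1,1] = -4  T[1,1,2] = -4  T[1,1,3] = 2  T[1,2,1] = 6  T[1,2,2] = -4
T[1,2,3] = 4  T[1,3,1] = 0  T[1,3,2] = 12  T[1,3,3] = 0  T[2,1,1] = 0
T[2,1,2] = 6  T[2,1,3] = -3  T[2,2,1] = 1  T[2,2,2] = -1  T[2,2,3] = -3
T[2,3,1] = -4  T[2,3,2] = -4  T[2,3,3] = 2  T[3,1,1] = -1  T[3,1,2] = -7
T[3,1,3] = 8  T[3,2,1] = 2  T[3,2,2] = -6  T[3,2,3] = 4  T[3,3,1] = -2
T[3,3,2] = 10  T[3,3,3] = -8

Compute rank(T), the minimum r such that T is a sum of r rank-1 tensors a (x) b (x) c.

3

Lower bound: the mode-1 unfolding of T (rows indexed by i, columns by (j,k) = (1,1), (1,2), (1,3), (2,1), (2,2), (2,3), (3,1), (3,2), (3,3)) is [[-4, -4, 2, 6, -4, 4, 0, 12, 0], [0, 6, -3, 1, -1, -3, -4, -4, 2], [-1, -7, 8, 2, -6, 4, -2, 10, -8]].
There the 3×3 minor on rows i ∈ {1, 2, 3}, columns (j,k) ∈ {(1,1), (1,2), (1,3)} is det [[-4, -4, 2], [0, 6, -3], [-1, -7, 8]] = -108 ≠ 0, so this unfolding has rank ≥ 3; CP rank is at least every unfolding rank, so rank(T) ≥ 3. (This is only a lower bound: in general the CP rank may exceed every unfolding rank, so we still need to exhibit 3 rank-1 terms summing to T.)
Upper bound: T is a sum of 3 rank-1 terms, T = (1, -1, 2) (x) (2, 1, -2) (x) (0, -2, 2) + (2, -1, 0) (x) (1, -1, -2) (x) (-1, -1, -1) + (2, 1, 1) (x) (1, -2, 2) (x) (-1, 1, 0) (written with every a and b primitive with positive leading entry and the scale carried by c; CP decompositions are not unique, and this one is verified by expanding entrywise), so rank(T) ≤ 3.
These bounds meet, so rank(T) = 3.
Check entry T[2,2,1] = 1: (-1)·(1)·(0) + (-1)·(-1)·(-1) + (1)·(-2)·(-1) = 1.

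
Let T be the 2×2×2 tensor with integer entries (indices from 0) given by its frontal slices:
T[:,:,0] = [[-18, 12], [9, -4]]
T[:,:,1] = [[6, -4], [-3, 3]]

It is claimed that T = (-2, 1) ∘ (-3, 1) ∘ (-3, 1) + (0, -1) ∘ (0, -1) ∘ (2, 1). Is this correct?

Reconstruct entry (0,1,0) from the claimed factors: Σₗ aₗ[0]bₗ[1]cₗ[0] = (-2)·(1)·(-3) + (0)·(-1)·(2) = 6, but T[0,1,0] = 12. The claim is false.

No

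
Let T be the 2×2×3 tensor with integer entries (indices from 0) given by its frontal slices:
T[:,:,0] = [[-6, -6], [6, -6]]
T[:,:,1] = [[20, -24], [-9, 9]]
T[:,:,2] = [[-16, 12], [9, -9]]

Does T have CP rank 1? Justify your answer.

No

The mode-1 unfolding of T (rows indexed by i, columns by (j,k) = (0,0), (0,1), (0,2), (1,0), (1,1), (1,2)) is [[-6, 20, -16, -6, -24, 12], [6, -9, 9, -6, 9, -9]].
There the 2×2 minor on rows i ∈ {0, 1}, columns (j,k) ∈ {(0,0), (0,1)} is det [[-6, 20], [6, -9]] = -66 ≠ 0, so this unfolding has rank ≥ 2; CP rank is at least every unfolding rank, so rank(T) ≥ 2.
In particular rank(T) ≥ 2 > 1, so T is not rank-1.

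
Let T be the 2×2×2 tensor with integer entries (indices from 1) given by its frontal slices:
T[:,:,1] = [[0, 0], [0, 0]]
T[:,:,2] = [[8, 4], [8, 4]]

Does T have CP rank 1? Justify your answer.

Yes

If T = a ⊗ b ⊗ c then every fibre of T is a multiple of the corresponding factor, so read the factors off the fibres through the nonzero entry T[1,1,2] = 8.
The mode-1 fibre T[:,1,2] = [8, 8] gives a = [1, 1] (primitive direction); the mode-2 fibre T[1,:,2] = [8, 4] gives b = [2, 1]; then c[k] = T[1,1,k] / (a[1]·b[1]) = [0, 8] / 2 = [0, 4].
Expanding [1, 1] ⊗ [2, 1] ⊗ [0, 4] reproduces all 8 entries of T, so T = [1, 1] ⊗ [2, 1] ⊗ [0, 4] and rank(T) ≤ 1.
Equivalently every frontal slice T[:,:,k] is c[k] times the rank-1 matrix [1, 1] ⊗ [2, 1]. So T has rank 1 (it is nonzero).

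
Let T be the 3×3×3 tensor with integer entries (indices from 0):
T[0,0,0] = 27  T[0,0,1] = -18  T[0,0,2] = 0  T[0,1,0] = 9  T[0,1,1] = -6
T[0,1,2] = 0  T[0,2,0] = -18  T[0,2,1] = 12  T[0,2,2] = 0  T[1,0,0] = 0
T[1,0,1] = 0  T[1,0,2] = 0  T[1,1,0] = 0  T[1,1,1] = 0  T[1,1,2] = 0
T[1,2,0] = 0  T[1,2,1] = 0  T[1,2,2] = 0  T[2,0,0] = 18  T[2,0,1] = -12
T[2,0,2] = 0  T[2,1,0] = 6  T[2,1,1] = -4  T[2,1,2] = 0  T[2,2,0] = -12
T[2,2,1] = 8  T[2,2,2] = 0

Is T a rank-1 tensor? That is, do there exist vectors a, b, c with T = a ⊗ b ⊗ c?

Yes

The mode-1 fibre T[:,0,0] = [27, 0, 18] gives a = [3, 0, 2] (primitive direction); the mode-2 fibre T[0,:,0] = [27, 9, -18] gives b = [3, 1, -2]; then c[k] = T[0,0,k] / (a[0]·b[0]) = [27, -18, 0] / 9 = [3, -2, 0].
Expanding [3, 0, 2] ⊗ [3, 1, -2] ⊗ [3, -2, 0] reproduces all 27 entries of T, so T = [3, 0, 2] ⊗ [3, 1, -2] ⊗ [3, -2, 0] and rank(T) ≤ 1.
Equivalently every frontal slice T[:,:,k] is c[k] times the rank-1 matrix [3, 0, 2] ⊗ [3, 1, -2]. So T has rank 1 (it is nonzero).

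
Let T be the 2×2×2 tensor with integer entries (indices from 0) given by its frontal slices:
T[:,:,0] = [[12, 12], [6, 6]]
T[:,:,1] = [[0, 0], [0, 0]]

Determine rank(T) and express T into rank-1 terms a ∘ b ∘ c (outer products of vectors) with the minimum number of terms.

Lower bound: T ≠ 0 (e.g. T[0,0,0] = 12), so rank(T) ≥ 1.
Upper bound: if T = a ∘ b ∘ c then every fibre of T is a multiple of the corresponding factor, so read the factors off the fibres through the nonzero entry T[0,0,0] = 12.
The mode-1 fibre T[:,0,0] = [12, 6] gives a = [2, 1] (primitive direction); the mode-2 fibre T[0,:,0] = [12, 12] gives b = [1, 1]; then c[k] = T[0,0,k] / (a[0]·b[0]) = [12, 0] / 2 = [6, 0].
Expanding [2, 1] ∘ [1, 1] ∘ [6, 0] reproduces all 8 entries of T, so T = [2, 1] ∘ [1, 1] ∘ [6, 0] and rank(T) ≤ 1.
These bounds meet, so rank(T) = 1.

rank(T) = 1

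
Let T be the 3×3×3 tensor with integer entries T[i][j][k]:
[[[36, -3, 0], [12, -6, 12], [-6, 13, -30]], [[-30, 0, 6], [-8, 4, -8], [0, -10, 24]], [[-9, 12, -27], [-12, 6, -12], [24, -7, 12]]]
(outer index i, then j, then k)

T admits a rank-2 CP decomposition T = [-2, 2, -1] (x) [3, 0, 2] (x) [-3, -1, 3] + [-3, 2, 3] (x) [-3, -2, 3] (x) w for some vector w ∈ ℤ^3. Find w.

Subtract the known terms from T to get the rank-1 residual R = [-3, 2, 3] (x) [-3, -2, 3] (x) w, so R[i,j,k] = a[i]·b[j]·w[k]. Pick indices with nonzero a[0]·b[0] = (-3)·(-3) = 9. Only the fibre through (0,0,·) is needed: R[0,0,:] = T[0,0,:] − Σₗ aₗ[0]bₗ[0]cₗ = [36, -3, 0] − (-2)·(3)·[-3, -1, 3] = [18, -9, 18]. Then w[k] = R[0,0,k] / 9 for each k, giving w = [18, -9, 18] / 9 = [2, -1, 2].

w = [2, -1, 2]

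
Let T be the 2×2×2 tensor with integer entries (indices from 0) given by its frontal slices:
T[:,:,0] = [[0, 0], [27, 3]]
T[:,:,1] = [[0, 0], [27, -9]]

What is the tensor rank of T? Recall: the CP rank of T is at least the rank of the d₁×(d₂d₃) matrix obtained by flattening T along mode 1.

Lower bound: the mode-3 unfolding of T (rows indexed by k, columns by (i,j) = (0,0), (0,1), (1,0), (1,1)) is [[0, 0, 27, 3], [0, 0, 27, -9]].
There the 2×2 minor on rows k ∈ {0, 1}, columns (i,j) ∈ {(1,0), (1,1)} is det [[27, 3], [27, -9]] = -324 ≠ 0, so this unfolding has rank ≥ 2; CP rank is at least every unfolding rank, so rank(T) ≥ 2. (Flattening ranks never certify an upper bound on CP rank; for that we must actually write T with 2 rank-1 terms.)
Upper bound — finding two terms. Every mode-1 slice of T is a multiple of one matrix: T[i,:,:] = a[i]·M with a = (0, 1) and M = [[27, 27], [3, -9]] (rows indexed by j, columns by k). So it suffices to write M as a sum of two rank-1 matrices.
Splitting M by its rows (j = 0, 1), M = (1, 0)(27, 27)ᵀ + (0, 1)(3, -9)ᵀ.
Hence T = (0, 1) ⊗ (1, 0) ⊗ (27, 27) + (0, 1) ⊗ (0, 1) ⊗ (3, -9), so rank(T) ≤ 2.
These bounds meet, so rank(T) = 2.
Check entry T[1,1,1] = -9: (1)·(0)·(27) + (1)·(1)·(-9) = -9.

2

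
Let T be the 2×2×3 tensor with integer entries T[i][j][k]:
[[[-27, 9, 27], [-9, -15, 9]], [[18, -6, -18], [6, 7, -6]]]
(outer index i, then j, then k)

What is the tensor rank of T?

2

Lower bound: the mode-1 unfolding of T (rows indexed by i, columns by (j,k) = (0,0), (0,1), (0,2), (1,0), (1,1), (1,2)) is [[-27, 9, 27, -9, -15, 9], [18, -6, -18, 6, 7, -6]].
There the 2×2 minor on rows i ∈ {0, 1}, columns (j,k) ∈ {(0,0), (1,1)} is det [[-27, -15], [18, 7]] = 81 ≠ 0, so this unfolding has rank ≥ 2; CP rank is at least every unfolding rank, so rank(T) ≥ 2. (Unfolding ranks only ever bound the CP rank from below — rank(T) can be strictly larger than all of them — so the matching upper bound has to come from an explicit 2-term decomposition.)
Upper bound — finding two terms. Write S_k = T[:,:,k] for the frontal slices: S₀ = [[-27, -9], [18, 6]], S₁ = [[9, -15], [-6, 7]], S₂ = [[27, 9], [-18, -6]].
If T = a₁ (x) b₁ (x) c₁ + a₂ (x) b₂ (x) c₂ then each S_k = c₁[k]·a₁b₁ᵀ + c₂[k]·a₂b₂ᵀ. S₀ and S₁ are linearly independent, so a₁b₁ᵀ and a₂b₂ᵀ must span the same plane of matrices: they are the rank-1 matrices of the form x·S₀ + y·S₁.
det(x·S₀ + y·S₁) is 81·xy − 27·y² = 27·(3·x − y)(y), vanishing at (x:y) = (1:3) and (1:0).
M₁ = S₀ + 3·S₁ = [[0, -54], [0, 27]] = (-27)·[2, -1][0, 1]ᵀ and M₂ = S₀ = [[-27, -9], [18, 6]] = (-3)·[3, -2][3, 1]ᵀ, so take a₁ = [2, -1], b₁ = [0, 1], a₂ = [3, -2], b₂ = [3, 1].
Each slice is an integer combination of E₁ = a₁b₁ᵀ and E₂ = a₂b₂ᵀ: S₀ = −3·E₂, S₁ = −9·E₁ + E₂, S₂ = 3·E₂; reading off coefficients, c₁ = [0, -9, 0] and c₂ = [-3, 1, 3].
Hence T = [2, -1] (x) [0, 1] (x) [0, -9, 0] + [3, -2] (x) [3, 1] (x) [-3, 1, 3], so rank(T) ≤ 2.
These bounds meet, so rank(T) = 2.
Check entry T[0,0,1] = 9: (2)·(0)·(-9) + (3)·(3)·(1) = 9.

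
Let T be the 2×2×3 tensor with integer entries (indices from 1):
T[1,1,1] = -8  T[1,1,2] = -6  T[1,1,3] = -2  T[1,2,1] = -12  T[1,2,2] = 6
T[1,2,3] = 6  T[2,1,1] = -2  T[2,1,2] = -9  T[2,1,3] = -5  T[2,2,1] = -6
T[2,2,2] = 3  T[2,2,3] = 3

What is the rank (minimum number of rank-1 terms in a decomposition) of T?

2

Lower bound: the mode-2 unfolding of T (rows indexed by j, columns by (i,k) = (1,1), (1,2), (1,3), (2,1), (2,2), (2,3)) is [[-8, -6, -2, -2, -9, -5], [-12, 6, 6, -6, 3, 3]].
There the 2×2 minor on rows j ∈ {1, 2}, columns (i,k) ∈ {(1,1), (1,2)} is det [[-8, -6], [-12, 6]] = -120 ≠ 0, so this unfolding has rank ≥ 2; CP rank is at least every unfolding rank, so rank(T) ≥ 2. (This is only a lower bound: in general the CP rank may exceed every unfolding rank, so we still need to exhibit 2 rank-1 terms summing to T.)
Upper bound — finding two terms. Write S_k = T[:,:,k] for the frontal slices: S₁ = [[-8, -12], [-2, -6]], S₂ = [[-6, 6], [-9, 3]], S₃ = [[-2, 6], [-5, 3]].
If T = a₁ (x) b₁ (x) c₁ + a₂ (x) b₂ (x) c₂ then each S_k = c₁[k]·a₁b₁ᵀ + c₂[k]·a₂b₂ᵀ. S₁ and S₂ are linearly independent, so a₁b₁ᵀ and a₂b₂ᵀ must span the same plane of matrices: they are the rank-1 matrices of the form x·S₁ + y·S₂.
det(x·S₁ + y·S₂) is 24·x² − 84·xy + 36·y² = 12·(x − 3·y)(2·x − y), vanishing at (x:y) = (3:1) and (1:2).
M₁ = 3·S₁ + S₂ = [[-30, -30], [-15, -15]] = (-15)·[2, 1][1, 1]ᵀ and M₂ = S₁ + 2·S₂ = [[-20, 0], [-20, 0]] = (-20)·[1, 1][1, 0]ᵀ, so take a₁ = [2, 1], b₁ = [1, 1], a₂ = [1, 1], b₂ = [1, 0].
Each slice is an integer combination of E₁ = a₁b₁ᵀ and E₂ = a₂b₂ᵀ: S₁ = −6·E₁ + 4·E₂, S₂ = 3·E₁ − 12·E₂, S₃ = 3·E₁ − 8·E₂; reading off coefficients, c₁ = [-6, 3, 3] and c₂ = [4, -12, -8].
Hence T = [2, 1] (x) [1, 1] (x) [-6, 3, 3] + [1, 1] (x) [1, 0] (x) [4, -12, -8], so rank(T) ≤ 2.
These bounds meet, so rank(T) = 2.
Check entry T[1,2,2] = 6: (2)·(1)·(3) + (1)·(0)·(-12) = 6.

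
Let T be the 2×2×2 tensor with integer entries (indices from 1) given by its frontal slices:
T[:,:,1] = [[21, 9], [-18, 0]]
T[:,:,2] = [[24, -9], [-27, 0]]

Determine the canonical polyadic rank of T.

2

Lower bound: the mode-1 unfolding of T (rows indexed by i, columns by (j,k) = (1,1), (1,2), (2,1), (2,2)) is [[21, 24, 9, -9], [-18, -27, 0, 0]].
There the 2×2 minor on rows i ∈ {1, 2}, columns (j,k) ∈ {(1,1), (1,2)} is det [[21, 24], [-18, -27]] = -135 ≠ 0, so this unfolding has rank ≥ 2; CP rank is at least every unfolding rank, so rank(T) ≥ 2. (Flattening ranks never certify an upper bound on CP rank; for that we must actually write T with 2 rank-1 terms.)
Upper bound — finding two terms. Write S_k = T[:,:,k] for the frontal slices: S₁ = [[21, 9], [-18, 0]], S₂ = [[24, -9], [-27, 0]].
If T = a₁ (x) b₁ (x) c₁ + a₂ (x) b₂ (x) c₂ then each S_k = c₁[k]·a₁b₁ᵀ + c₂[k]·a₂b₂ᵀ. S₁ and S₂ are linearly independent, so a₁b₁ᵀ and a₂b₂ᵀ must span the same plane of matrices: they are the rank-1 matrices of the form x·S₁ + y·S₂.
det(x·S₁ + y·S₂) is 162·x² + 81·xy − 243·y² = 81·(2·x + 3·y)(x − y), vanishing at (x:y) = (3:-2) and (1:1).
M₁ = 3·S₁ − 2·S₂ = [[15, 45], [0, 0]] = 15·[1, 0][1, 3]ᵀ and M₂ = S₁ + S₂ = [[45, 0], [-45, 0]] = 45·[1, -1][1, 0]ᵀ, so take a₁ = [1, 0], b₁ = [1, 3], a₂ = [1, -1], b₂ = [1, 0].
Each slice is an integer combination of E₁ = a₁b₁ᵀ and E₂ = a₂b₂ᵀ: S₁ = 3·E₁ + 18·E₂, S₂ = −3·E₁ + 27·E₂; reading off coefficients, c₁ = [3, -3] and c₂ = [18, 27].
Hence T = [1, 0] (x) [1, 3] (x) [3, -3] + [1, -1] (x) [1, 0] (x) [18, 27], so rank(T) ≤ 2.
These bounds meet, so rank(T) = 2.
Check entry T[1,1,2] = 24: (1)·(1)·(-3) + (1)·(1)·(27) = 24.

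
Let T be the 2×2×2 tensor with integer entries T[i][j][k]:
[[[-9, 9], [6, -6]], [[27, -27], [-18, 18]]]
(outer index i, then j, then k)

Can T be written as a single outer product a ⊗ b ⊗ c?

If T = a ⊗ b ⊗ c then every fibre of T is a multiple of the corresponding factor, so read the factors off the fibres through the nonzero entry T[0,0,0] = -9.
The mode-1 fibre T[:,0,0] = [-9, 27] gives a = (1, -3) (primitive direction); the mode-2 fibre T[0,:,0] = [-9, 6] gives b = (3, -2); then c[k] = T[0,0,k] / (a[0]·b[0]) = [-9, 9] / 3 = (-3, 3).
Expanding (1, -3) ⊗ (3, -2) ⊗ (-3, 3) reproduces all 8 entries of T, so T = (1, -3) ⊗ (3, -2) ⊗ (-3, 3) and rank(T) ≤ 1.
Equivalently every frontal slice T[:,:,k] is c[k] times the rank-1 matrix (1, -3) ⊗ (3, -2). So T has rank 1 (it is nonzero).

Yes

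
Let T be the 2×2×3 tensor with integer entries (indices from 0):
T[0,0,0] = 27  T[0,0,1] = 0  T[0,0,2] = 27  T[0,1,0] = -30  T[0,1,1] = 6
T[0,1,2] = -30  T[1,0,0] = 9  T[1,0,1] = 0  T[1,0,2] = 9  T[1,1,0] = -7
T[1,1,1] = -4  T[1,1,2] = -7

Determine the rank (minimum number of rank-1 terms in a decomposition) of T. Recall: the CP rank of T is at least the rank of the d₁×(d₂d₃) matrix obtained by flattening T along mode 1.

2

Lower bound: the mode-3 unfolding of T (rows indexed by k, columns by (i,j) = (0,0), (0,1), (1,0), (1,1)) is [[27, -30, 9, -7], [0, 6, 0, -4], [27, -30, 9, -7]].
There the 2×2 minor on rows k ∈ {0, 1}, columns (i,j) ∈ {(0,0), (0,1)} is det [[27, -30], [0, 6]] = 162 ≠ 0, so this unfolding has rank ≥ 2; CP rank is at least every unfolding rank, so rank(T) ≥ 2. (This is only a lower bound: in general the CP rank may exceed every unfolding rank, so we still need to exhibit 2 rank-1 terms summing to T.)
Upper bound — finding two terms. Write S_k = T[:,:,k] for the frontal slices: S₀ = [[27, -30], [9, -7]], S₁ = [[0, 6], [0, -4]], S₂ = [[27, -30], [9, -7]].
If T = a₁ (x) b₁ (x) c₁ + a₂ (x) b₂ (x) c₂ then each S_k = c₁[k]·a₁b₁ᵀ + c₂[k]·a₂b₂ᵀ. S₀ and S₁ are linearly independent, so a₁b₁ᵀ and a₂b₂ᵀ must span the same plane of matrices: they are the rank-1 matrices of the form x·S₀ + y·S₁.
det(x·S₀ + y·S₁) is 81·x² − 162·xy = 81·(x − 2·y)(x), vanishing at (x:y) = (2:1) and (0:1).
M₁ = 2·S₀ + S₁ = [[54, -54], [18, -18]] = 18·(3, 1)(1, -1)ᵀ and M₂ = S₁ = [[0, 6], [0, -4]] = 2·(3, -2)(0, 1)ᵀ, so take a₁ = (3, 1), b₁ = (1, -1), a₂ = (3, -2), b₂ = (0, 1).
Each slice is an integer combination of E₁ = a₁b₁ᵀ and E₂ = a₂b₂ᵀ: S₀ = 9·E₁ − E₂, S₁ = 2·E₂, S₂ = 9·E₁ − E₂; reading off coefficients, c₁ = (9, 0, 9) and c₂ = (-1, 2, -1).
Hence T = (3, 1) (x) (1, -1) (x) (9, 0, 9) + (3, -2) (x) (0, 1) (x) (-1, 2, -1), so rank(T) ≤ 2.
These bounds meet, so rank(T) = 2.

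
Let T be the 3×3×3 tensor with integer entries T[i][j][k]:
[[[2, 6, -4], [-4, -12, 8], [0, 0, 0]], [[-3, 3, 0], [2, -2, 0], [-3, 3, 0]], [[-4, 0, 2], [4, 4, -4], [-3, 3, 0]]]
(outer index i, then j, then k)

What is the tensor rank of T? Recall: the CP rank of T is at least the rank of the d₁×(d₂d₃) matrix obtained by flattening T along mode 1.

2

Lower bound: in the mode-3 unfolding of T (rows indexed by k, columns by (i,j)) the 2×2 minor on rows k ∈ {0, 1}, columns (i,j) ∈ {(0,0), (1,0)} is det [[2, -3], [6, 3]] = 24 ≠ 0, so that unfolding has rank ≥ 2 and hence rank(T) ≥ 2 (CP rank is at least every unfolding rank, though it can be larger).
Upper bound: with S_k = T[:,:,k], the two rank-1 terms a₁b₁ᵀ, a₂b₂ᵀ are the rank-1 members of the pencil x·S₀ + y·S₁.
The 2×2 minor of x·S₀ + y·S₁ on rows {0,1}, columns {0,1} is −8·x² − 16·xy + 24·y² = (-8)·(x + 3·y)(x − y), vanishing at (x:y) = (3:-1) and (1:1).
M₁ = 3·S₀ − S₁ = [[0, 0, 0], [-12, 8, -12], [-12, 8, -12]] = (-4)·[0, 1, 1][3, -2, 3]ᵀ and M₂ = S₀ + S₁ = [[8, -16, 0], [0, 0, 0], [-4, 8, 0]] = 4·[2, 0, -1][1, -2, 0]ᵀ, so take a₁ = [0, 1, 1], b₁ = [3, -2, 3], a₂ = [2, 0, -1], b₂ = [1, -2, 0].
Each slice is an integer combination of E₁ = a₁b₁ᵀ and E₂ = a₂b₂ᵀ: S₀ = −E₁ + E₂, S₁ = E₁ + 3·E₂, S₂ = −2·E₂; reading off coefficients, c₁ = [-1, 1, 0] and c₂ = [1, 3, -2].
Hence T = [0, 1, 1] ⊗ [3, -2, 3] ⊗ [-1, 1, 0] + [2, 0, -1] ⊗ [1, -2, 0] ⊗ [1, 3, -2], so rank(T) ≤ 2.
These bounds meet, so rank(T) = 2.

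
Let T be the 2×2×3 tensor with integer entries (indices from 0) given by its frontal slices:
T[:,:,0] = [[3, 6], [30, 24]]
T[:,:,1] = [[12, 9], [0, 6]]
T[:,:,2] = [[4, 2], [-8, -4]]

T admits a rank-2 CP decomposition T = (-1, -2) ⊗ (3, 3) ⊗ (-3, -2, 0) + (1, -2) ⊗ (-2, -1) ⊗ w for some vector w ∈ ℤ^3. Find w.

w = (3, -3, -2)

Subtract the known terms from T to get the rank-1 residual R = (1, -2) ⊗ (-2, -1) ⊗ w, so R[i,j,k] = a[i]·b[j]·w[k]. Pick indices with nonzero a[0]·b[0] = (1)·(-2) = -2. Only the fibre through (0,0,·) is needed: R[0,0,:] = T[0,0,:] − Σₗ aₗ[0]bₗ[0]cₗ = [3, 12, 4] − (-1)·(3)·(-3, -2, 0) = [-6, 6, 4]. Then w[k] = R[0,0,k] / -2 for each k, giving w = [-6, 6, 4] / -2 = (3, -3, -2).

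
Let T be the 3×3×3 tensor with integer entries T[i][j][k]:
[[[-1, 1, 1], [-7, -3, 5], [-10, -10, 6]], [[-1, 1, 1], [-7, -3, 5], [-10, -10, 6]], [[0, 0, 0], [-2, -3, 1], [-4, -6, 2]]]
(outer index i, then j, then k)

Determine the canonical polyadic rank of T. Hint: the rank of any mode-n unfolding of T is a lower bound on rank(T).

Lower bound: the mode-3 unfolding of T (rows indexed by k, columns by (i,j) = (0,0), (0,1), (0,2), (1,0), (1,1), (1,2), (2,0), (2,1), (2,2)) is [[-1, -7, -10, -1, -7, -10, 0, -2, -4], [1, -3, -10, 1, -3, -10, 0, -3, -6], [1, 5, 6, 1, 5, 6, 0, 1, 2]].
There the 2×2 minor on rows k ∈ {0, 1}, columns (i,j) ∈ {(0,0), (0,1)} is det [[-1, -7], [1, -3]] = 10 ≠ 0, so this unfolding has rank ≥ 2; CP rank is at least every unfolding rank, so rank(T) ≥ 2. (This is only a lower bound: in general the CP rank may exceed every unfolding rank, so we still need to exhibit 2 rank-1 terms summing to T.)
Upper bound — finding two terms. Write S_k = T[:,:,k] for the frontal slices: S₀ = [[-1, -7, -10], [-1, -7, -10], [0, -2, -4]], S₁ = [[1, -3, -10], [1, -3, -10], [0, -3, -6]], S₂ = [[1, 5, 6], [1, 5, 6], [0, 1, 2]].
If T = a₁ ∘ b₁ ∘ c₁ + a₂ ∘ b₂ ∘ c₂ then each S_k = c₁[k]·a₁b₁ᵀ + c₂[k]·a₂b₂ᵀ. S₀ and S₁ are linearly independent, so a₁b₁ᵀ and a₂b₂ᵀ must span the same plane of matrices: they are the rank-1 matrices of the form x·S₀ + y·S₁.
The 2×2 minor of x·S₀ + y·S₁ on rows {0,2}, columns {0,1} is 2·x² + xy − 3·y² = (2·x + 3·y)(x − y), vanishing at (x:y) = (3:-2) and (1:1).
M₁ = 3·S₀ − 2·S₁ = [[-5, -15, -10], [-5, -15, -10], [0, 0, 0]] = (-5)·[1, 1, 0][1, 3, 2]ᵀ and M₂ = S₀ + S₁ = [[0, -10, -20], [0, -10, -20], [0, -5, -10]] = (-5)·[2, 2, 1][0, 1, 2]ᵀ, so take a₁ = [1, 1, 0], b₁ = [1, 3, 2], a₂ = [2, 2, 1], b₂ = [0, 1, 2].
Each slice is an integer combination of E₁ = a₁b₁ᵀ and E₂ = a₂b₂ᵀ: S₀ = −E₁ − 2·E₂, S₁ = E₁ − 3·E₂, S₂ = E₁ + E₂; reading off coefficients, c₁ = [-1, 1, 1] and c₂ = [-2, -3, 1].
Hence T = [1, 1, 0] ∘ [1, 3, 2] ∘ [-1, 1, 1] + [2, 2, 1] ∘ [0, 1, 2] ∘ [-2, -3, 1], so rank(T) ≤ 2.
These bounds meet, so rank(T) = 2.
Check entry T[0,1,1] = -3: (1)·(3)·(1) + (2)·(1)·(-3) = -3.

2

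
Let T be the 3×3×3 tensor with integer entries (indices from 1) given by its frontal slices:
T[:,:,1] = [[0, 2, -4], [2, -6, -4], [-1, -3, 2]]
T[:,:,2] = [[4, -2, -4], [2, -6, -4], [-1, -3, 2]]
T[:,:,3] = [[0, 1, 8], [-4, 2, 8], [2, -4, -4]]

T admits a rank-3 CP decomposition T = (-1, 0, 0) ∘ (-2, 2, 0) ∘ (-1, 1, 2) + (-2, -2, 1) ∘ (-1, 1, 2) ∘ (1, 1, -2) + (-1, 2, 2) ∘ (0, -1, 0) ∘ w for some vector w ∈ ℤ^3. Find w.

Subtract the known terms from T to get the rank-1 residual R = (-1, 2, 2) ∘ (0, -1, 0) ∘ w, so R[i,j,k] = a[i]·b[j]·w[k]. Pick indices with nonzero a[1]·b[2] = (-1)·(-1) = 1. Only the fibre through (1,2,·) is needed: R[1,2,:] = T[1,2,:] − Σₗ aₗ[1]bₗ[2]cₗ = [2, -2, 1] − (-1)·(2)·(-1, 1, 2) − (-2)·(1)·(1, 1, -2) = [2, 2, 1]. Then w[k] = R[1,2,k] / 1 for each k, giving w = [2, 2, 1] / 1 = (2, 2, 1).

w = (2, 2, 1)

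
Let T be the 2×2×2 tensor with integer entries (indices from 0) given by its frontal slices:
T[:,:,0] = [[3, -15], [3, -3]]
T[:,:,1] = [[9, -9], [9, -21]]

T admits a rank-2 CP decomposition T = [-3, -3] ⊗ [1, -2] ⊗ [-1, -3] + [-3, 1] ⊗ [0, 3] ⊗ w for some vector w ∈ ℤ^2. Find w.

w = [1, -1]

Subtract the known terms from T to get the rank-1 residual R = [-3, 1] ⊗ [0, 3] ⊗ w, so R[i,j,k] = a[i]·b[j]·w[k]. Pick indices with nonzero a[0]·b[1] = (-3)·(3) = -9. Only the fibre through (0,1,·) is needed: R[0,1,:] = T[0,1,:] − Σₗ aₗ[0]bₗ[1]cₗ = [-15, -9] − (-3)·(-2)·[-1, -3] = [-9, 9]. Then w[k] = R[0,1,k] / -9 for each k, giving w = [-9, 9] / -9 = [1, -1].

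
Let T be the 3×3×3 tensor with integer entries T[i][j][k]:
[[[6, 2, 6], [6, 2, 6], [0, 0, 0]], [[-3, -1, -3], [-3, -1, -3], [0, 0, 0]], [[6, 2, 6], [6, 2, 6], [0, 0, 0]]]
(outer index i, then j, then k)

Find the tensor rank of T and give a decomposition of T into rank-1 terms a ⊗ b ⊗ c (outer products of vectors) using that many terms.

rank(T) = 1

Lower bound: T ≠ 0 (e.g. T[0,0,0] = 6), so rank(T) ≥ 1.
Upper bound: if T = a ⊗ b ⊗ c then every fibre of T is a multiple of the corresponding factor, so read the factors off the fibres through the nonzero entry T[0,0,0] = 6.
The mode-1 fibre T[:,0,0] = [6, -3, 6] gives a = (2, -1, 2) (primitive direction); the mode-2 fibre T[0,:,0] = [6, 6, 0] gives b = (1, 1, 0); then c[k] = T[0,0,k] / (a[0]·b[0]) = [6, 2, 6] / 2 = (3, 1, 3).
Expanding (2, -1, 2) ⊗ (1, 1, 0) ⊗ (3, 1, 3) reproduces all 27 entries of T, so T = (2, -1, 2) ⊗ (1, 1, 0) ⊗ (3, 1, 3) and rank(T) ≤ 1.
These bounds meet, so rank(T) = 1.
Check entry T[0,2,2] = 0: (2)·(0)·(3) = 0.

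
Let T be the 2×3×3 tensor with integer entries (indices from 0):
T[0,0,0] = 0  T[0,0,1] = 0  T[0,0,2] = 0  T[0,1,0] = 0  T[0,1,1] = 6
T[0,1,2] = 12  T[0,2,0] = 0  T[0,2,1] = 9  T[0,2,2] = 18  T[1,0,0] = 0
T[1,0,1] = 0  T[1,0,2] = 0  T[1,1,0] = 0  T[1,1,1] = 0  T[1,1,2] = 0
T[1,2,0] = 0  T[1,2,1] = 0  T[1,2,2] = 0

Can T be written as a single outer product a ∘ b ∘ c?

Yes

The mode-1 fibre T[:,1,1] = [6, 0] gives a = (1, 0) (primitive direction); the mode-2 fibre T[0,:,1] = [0, 6, 9] gives b = (0, 2, 3); then c[k] = T[0,1,k] / (a[0]·b[1]) = [0, 6, 12] / 2 = (0, 3, 6).
Expanding (1, 0) ∘ (0, 2, 3) ∘ (0, 3, 6) reproduces all 18 entries of T, so T = (1, 0) ∘ (0, 2, 3) ∘ (0, 3, 6) and rank(T) ≤ 1.
Equivalently every frontal slice T[:,:,k] is c[k] times the rank-1 matrix (1, 0) ∘ (0, 2, 3). So T has rank 1 (it is nonzero).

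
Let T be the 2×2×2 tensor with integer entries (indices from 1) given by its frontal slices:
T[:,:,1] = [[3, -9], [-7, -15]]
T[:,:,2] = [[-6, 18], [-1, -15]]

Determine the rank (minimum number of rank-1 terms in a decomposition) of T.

2

Lower bound: in the mode-3 unfolding of T (rows indexed by k, columns by (i,j)) the 2×2 minor on rows k ∈ {1, 2}, columns (i,j) ∈ {(1,1), (2,1)} is det [[3, -7], [-6, -1]] = -45 ≠ 0, so that unfolding has rank ≥ 2 and hence rank(T) ≥ 2 (CP rank is at least every unfolding rank, though it can be larger).
Upper bound: with S_k = T[:,:,k], the two rank-1 terms a₁b₁ᵀ, a₂b₂ᵀ are the rank-1 members of the pencil x·S₁ + y·S₂.
det(x·S₁ + y·S₂) is −108·x² + 162·xy + 108·y² = (-54)·(x − 2·y)(2·x + y), vanishing at (x:y) = (2:1) and (1:-2).
M₁ = 2·S₁ + S₂ = [[0, 0], [-15, -45]] = (-15)·(0, 1)(1, 3)ᵀ and M₂ = S₁ − 2·S₂ = [[15, -45], [-5, 15]] = 5·(3, -1)(1, -3)ᵀ, so take a₁ = (0, 1), b₁ = (1, 3), a₂ = (3, -1), b₂ = (1, -3).
Each slice is an integer combination of E₁ = a₁b₁ᵀ and E₂ = a₂b₂ᵀ: S₁ = −6·E₁ + E₂, S₂ = −3·E₁ − 2·E₂; reading off coefficients, c₁ = (-6, -3) and c₂ = (1, -2).
Hence T = (0, 1) ⊗ (1, 3) ⊗ (-6, -3) + (3, -1) ⊗ (1, -3) ⊗ (1, -2), so rank(T) ≤ 2.
These bounds meet, so rank(T) = 2.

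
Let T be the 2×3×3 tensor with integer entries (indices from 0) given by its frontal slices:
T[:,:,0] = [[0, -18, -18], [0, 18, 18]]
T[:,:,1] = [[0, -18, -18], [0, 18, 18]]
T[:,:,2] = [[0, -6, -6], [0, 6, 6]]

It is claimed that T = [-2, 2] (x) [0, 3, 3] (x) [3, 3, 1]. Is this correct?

Yes

Reconstruct entrywise from the claimed factors. For example, T[1,2,2] = 6 and Σₗ aₗ[1]bₗ[2]cₗ[2] = (2)·(3)·(1) = 6; checking all 18 entries, every one matches. The claim holds.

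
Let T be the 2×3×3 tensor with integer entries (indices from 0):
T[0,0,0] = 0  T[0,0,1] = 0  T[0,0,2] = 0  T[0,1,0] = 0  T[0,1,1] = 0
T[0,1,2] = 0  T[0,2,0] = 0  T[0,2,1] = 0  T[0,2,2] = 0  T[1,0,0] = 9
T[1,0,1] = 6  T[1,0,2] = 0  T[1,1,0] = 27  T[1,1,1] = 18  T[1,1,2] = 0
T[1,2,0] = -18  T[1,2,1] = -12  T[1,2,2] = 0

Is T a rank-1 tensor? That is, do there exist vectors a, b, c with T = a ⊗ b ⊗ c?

Yes

If T = a ⊗ b ⊗ c then every fibre of T is a multiple of the corresponding factor, so read the factors off the fibres through the nonzero entry T[1,0,0] = 9.
The mode-1 fibre T[:,0,0] = [0, 9] gives a = [0, 1] (primitive direction); the mode-2 fibre T[1,:,0] = [9, 27, -18] gives b = [1, 3, -2]; then c[k] = T[1,0,k] / (a[1]·b[0]) = [9, 6, 0] / 1 = [9, 6, 0].
Expanding [0, 1] ⊗ [1, 3, -2] ⊗ [9, 6, 0] reproduces all 18 entries of T, so T = [0, 1] ⊗ [1, 3, -2] ⊗ [9, 6, 0] and rank(T) ≤ 1.
Equivalently every frontal slice T[:,:,k] is c[k] times the rank-1 matrix [0, 1] ⊗ [1, 3, -2]. So T has rank 1 (it is nonzero).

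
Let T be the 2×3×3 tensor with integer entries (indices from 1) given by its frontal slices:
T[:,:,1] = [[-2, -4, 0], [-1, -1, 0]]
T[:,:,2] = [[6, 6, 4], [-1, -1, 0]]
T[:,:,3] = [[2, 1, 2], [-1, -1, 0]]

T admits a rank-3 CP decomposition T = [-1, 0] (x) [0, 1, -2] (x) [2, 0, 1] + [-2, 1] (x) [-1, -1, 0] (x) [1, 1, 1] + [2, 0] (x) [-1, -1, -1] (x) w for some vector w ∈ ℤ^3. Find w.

Subtract the known terms from T to get the rank-1 residual R = [2, 0] (x) [-1, -1, -1] (x) w, so R[i,j,k] = a[i]·b[j]·w[k]. Pick indices with nonzero a[1]·b[1] = (2)·(-1) = -2. Only the fibre through (1,1,·) is needed: R[1,1,:] = T[1,1,:] − Σₗ aₗ[1]bₗ[1]cₗ = [-2, 6, 2] − (-1)·(0)·[2, 0, 1] − (-2)·(-1)·[1, 1, 1] = [-4, 4, 0]. Then w[k] = R[1,1,k] / -2 for each k, giving w = [-4, 4, 0] / -2 = [2, -2, 0].

w = [2, -2, 0]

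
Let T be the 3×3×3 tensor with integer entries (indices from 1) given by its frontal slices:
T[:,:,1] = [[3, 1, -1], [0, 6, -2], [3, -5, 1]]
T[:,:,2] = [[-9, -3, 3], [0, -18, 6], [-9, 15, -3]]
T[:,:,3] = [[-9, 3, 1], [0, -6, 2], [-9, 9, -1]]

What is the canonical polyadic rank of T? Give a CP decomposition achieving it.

rank(T) = 2

Lower bound: the mode-3 unfolding of T (rows indexed by k, columns by (i,j) = (1,1), (1,2), (1,3), (2,1), (2,2), (2,3), (3,1), (3,2), (3,3)) is [[3, 1, -1, 0, 6, -2, 3, -5, 1], [-9, -3, 3, 0, -18, 6, -9, 15, -3], [-9, 3, 1, 0, -6, 2, -9, 9, -1]].
There the 2×2 minor on rows k ∈ {1, 3}, columns (i,j) ∈ {(1,1), (1,2)} is det [[3, 1], [-9, 3]] = 18 ≠ 0, so this unfolding has rank ≥ 2; CP rank is at least every unfolding rank, so rank(T) ≥ 2. (Unfolding ranks only ever bound the CP rank from below — rank(T) can be strictly larger than all of them — so the matching upper bound has to come from an explicit 2-term decomposition.)
Upper bound — finding two terms. Write S_k = T[:,:,k] for the frontal slices: S₁ = [[3, 1, -1], [0, 6, -2], [3, -5, 1]], S₂ = [[-9, -3, 3], [0, -18, 6], [-9, 15, -3]], S₃ = [[-9, 3, 1], [0, -6, 2], [-9, 9, -1]].
If T = a₁ ⊗ b₁ ⊗ c₁ + a₂ ⊗ b₂ ⊗ c₂ then each S_k = c₁[k]·a₁b₁ᵀ + c₂[k]·a₂b₂ᵀ. S₁ and S₃ are linearly independent, so a₁b₁ᵀ and a₂b₂ᵀ must span the same plane of matrices: they are the rank-1 matrices of the form x·S₁ + y·S₃.
The 2×2 minor of x·S₁ + y·S₃ on rows {1,2}, columns {1,2} is 18·x² − 72·xy + 54·y² = 18·(x − 3·y)(x − y), vanishing at (x:y) = (3:1) and (1:1).
M₁ = 3·S₁ + S₃ = [[0, 6, -2], [0, 12, -4], [0, -6, 2]] = 2·(1, 2, -1)(0, 3, -1)ᵀ and M₂ = S₁ + S₃ = [[-6, 4, 0], [0, 0, 0], [-6, 4, 0]] = (-2)·(1, 0, 1)(3, -2, 0)ᵀ, so take a₁ = (1, 2, -1), b₁ = (0, 3, -1), a₂ = (1, 0, 1), b₂ = (3, -2, 0).
Each slice is an integer combination of E₁ = a₁b₁ᵀ and E₂ = a₂b₂ᵀ: S₁ = E₁ + E₂, S₂ = −3·E₁ − 3·E₂, S₃ = −E₁ − 3·E₂; reading off coefficients, c₁ = (1, -3, -1) and c₂ = (1, -3, -3).
Hence T = (1, 2, -1) ⊗ (0, 3, -1) ⊗ (1, -3, -1) + (1, 0, 1) ⊗ (3, -2, 0) ⊗ (1, -3, -3), so rank(T) ≤ 2.
These bounds meet, so rank(T) = 2.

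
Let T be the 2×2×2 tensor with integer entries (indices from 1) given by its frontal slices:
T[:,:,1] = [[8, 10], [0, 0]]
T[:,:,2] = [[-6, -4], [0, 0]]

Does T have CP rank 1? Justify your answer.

No

The mode-3 unfolding of T (rows indexed by k, columns by (i,j) = (1,1), (1,2), (2,1), (2,2)) is [[8, 10, 0, 0], [-6, -4, 0, 0]].
There the 2×2 minor on rows k ∈ {1, 2}, columns (i,j) ∈ {(1,1), (1,2)} is det [[8, 10], [-6, -4]] = 28 ≠ 0, so this unfolding has rank ≥ 2; CP rank is at least every unfolding rank, so rank(T) ≥ 2.
In particular rank(T) ≥ 2 > 1, so T is not rank-1.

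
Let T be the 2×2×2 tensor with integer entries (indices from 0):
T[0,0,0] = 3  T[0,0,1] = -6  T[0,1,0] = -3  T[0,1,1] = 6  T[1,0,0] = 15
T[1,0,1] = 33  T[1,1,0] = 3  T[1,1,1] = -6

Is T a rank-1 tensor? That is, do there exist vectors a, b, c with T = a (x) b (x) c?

The mode-3 unfolding of T (rows indexed by k, columns by (i,j) = (0,0), (0,1), (1,0), (1,1)) is [[3, -3, 15, 3], [-6, 6, 33, -6]].
There the 2×2 minor on rows k ∈ {0, 1}, columns (i,j) ∈ {(0,0), (1,0)} is det [[3, 15], [-6, 33]] = 189 ≠ 0, so this unfolding has rank ≥ 2; CP rank is at least every unfolding rank, so rank(T) ≥ 2.
In particular rank(T) ≥ 2 > 1, so T is not rank-1.

No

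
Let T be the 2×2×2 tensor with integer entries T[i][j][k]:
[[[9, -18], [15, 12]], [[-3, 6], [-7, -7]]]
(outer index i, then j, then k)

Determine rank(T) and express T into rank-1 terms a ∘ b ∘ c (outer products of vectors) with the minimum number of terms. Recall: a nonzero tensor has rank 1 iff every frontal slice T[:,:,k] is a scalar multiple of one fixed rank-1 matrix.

rank(T) = 2

Lower bound: in the mode-1 unfolding of T (rows indexed by i, columns by (j,k)) the 2×2 minor on rows i ∈ {0, 1}, columns (j,k) ∈ {(0,0), (1,0)} is det [[9, 15], [-3, -7]] = -18 ≠ 0, so that unfolding has rank ≥ 2 and hence rank(T) ≥ 2 (CP rank is at least every unfolding rank, though it can be larger).
Upper bound: with S_k = T[:,:,k], the two rank-1 terms a₁b₁ᵀ, a₂b₂ᵀ are the rank-1 members of the pencil x·S₀ + y·S₁.
det(x·S₀ + y·S₁) is −18·x² + 9·xy + 54·y² = (-9)·(2·x + 3·y)(x − 2·y), vanishing at (x:y) = (3:-2) and (2:1).
M₁ = 3·S₀ − 2·S₁ = [[63, 21], [-21, -7]] = 7·[3, -1][3, 1]ᵀ and M₂ = 2·S₀ + S₁ = [[0, 42], [0, -21]] = 21·[2, -1][0, 1]ᵀ, so take a₁ = [3, -1], b₁ = [3, 1], a₂ = [2, -1], b₂ = [0, 1].
Each slice is an integer combination of E₁ = a₁b₁ᵀ and E₂ = a₂b₂ᵀ: S₀ = E₁ + 6·E₂, S₁ = −2·E₁ + 9·E₂; reading off coefficients, c₁ = [1, -2] and c₂ = [6, 9].
Hence T = [3, -1] ∘ [3, 1] ∘ [1, -2] + [2, -1] ∘ [0, 1] ∘ [6, 9], so rank(T) ≤ 2.
These bounds meet, so rank(T) = 2.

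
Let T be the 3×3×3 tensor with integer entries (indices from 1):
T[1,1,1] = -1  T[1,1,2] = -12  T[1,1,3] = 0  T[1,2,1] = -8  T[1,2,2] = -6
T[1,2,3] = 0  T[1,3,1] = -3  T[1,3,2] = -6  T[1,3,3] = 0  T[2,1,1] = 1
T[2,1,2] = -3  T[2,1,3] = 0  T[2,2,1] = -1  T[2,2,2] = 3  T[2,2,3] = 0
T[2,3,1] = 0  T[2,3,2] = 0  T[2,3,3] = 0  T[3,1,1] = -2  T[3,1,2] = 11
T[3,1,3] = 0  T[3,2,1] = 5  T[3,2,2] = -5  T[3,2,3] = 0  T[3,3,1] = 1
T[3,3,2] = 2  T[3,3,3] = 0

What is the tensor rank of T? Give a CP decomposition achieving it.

Lower bound: the mode-3 unfolding of T (rows indexed by k, columns by (i,j) = (1,1), (1,2), (1,3), (2,1), (2,2), (2,3), (3,1), (3,2), (3,3)) is [[-1, -8, -3, 1, -1, 0, -2, 5, 1], [-12, -6, -6, -3, 3, 0, 11, -5, 2], [0, 0, 0, 0, 0, 0, 0, 0, 0]].
There the 2×2 minor on rows k ∈ {1, 2}, columns (i,j) ∈ {(1,1), (1,2)} is det [[-1, -8], [-12, -6]] = -90 ≠ 0, so this unfolding has rank ≥ 2; CP rank is at least every unfolding rank, so rank(T) ≥ 2. (This is only a lower bound: in general the CP rank may exceed every unfolding rank, so we still need to exhibit 2 rank-1 terms summing to T.)
Upper bound — finding two terms. Write S_k = T[:,:,k] for the frontal slices: S₁ = [[-1, -8, -3], [1, -1, 0], [-2, 5, 1]], S₂ = [[-12, -6, -6], [-3, 3, 0], [11, -5, 2]], S₃ = [[0, 0, 0], [0, 0, 0], [0, 0, 0]].
If T = a₁ ⊗ b₁ ⊗ c₁ + a₂ ⊗ b₂ ⊗ c₂ then each S_k = c₁[k]·a₁b₁ᵀ + c₂[k]·a₂b₂ᵀ. S₁ and S₂ are linearly independent, so a₁b₁ᵀ and a₂b₂ᵀ must span the same plane of matrices: they are the rank-1 matrices of the form x·S₁ + y·S₂.
The 2×2 minor of x·S₁ + y·S₂ on rows {1,2}, columns {1,2} is 9·x² − 9·xy − 54·y² = 9·(x − 3·y)(x + 2·y), vanishing at (x:y) = (3:1) and (2:-1).
M₁ = 3·S₁ + S₂ = [[-15, -30, -15], [0, 0, 0], [5, 10, 5]] = (-5)·[3, 0, -1][1, 2, 1]ᵀ and M₂ = 2·S₁ − S₂ = [[10, -10, 0], [5, -5, 0], [-15, 15, 0]] = 5·[2, 1, -3][1, -1, 0]ᵀ, so take a₁ = [3, 0, -1], b₁ = [1, 2, 1], a₂ = [2, 1, -3], b₂ = [1, -1, 0].
Each slice is an integer combination of E₁ = a₁b₁ᵀ and E₂ = a₂b₂ᵀ: S₁ = −E₁ + E₂, S₂ = −2·E₁ − 3·E₂, S₃ = 0; reading off coefficients, c₁ = [-1, -2, 0] and c₂ = [1, -3, 0].
Hence T = [3, 0, -1] ⊗ [1, 2, 1] ⊗ [-1, -2, 0] + [2, 1, -3] ⊗ [1, -1, 0] ⊗ [1, -3, 0], so rank(T) ≤ 2.
These bounds meet, so rank(T) = 2.

rank(T) = 2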